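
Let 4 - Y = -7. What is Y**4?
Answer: 14641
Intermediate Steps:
Y = 11 (Y = 4 - 1*(-7) = 4 + 7 = 11)
Y**4 = 11**4 = 14641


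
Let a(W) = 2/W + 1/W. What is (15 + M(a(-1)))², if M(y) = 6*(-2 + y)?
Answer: 225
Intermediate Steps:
a(W) = 3/W (a(W) = 2/W + 1/W = 3/W)
M(y) = -12 + 6*y
(15 + M(a(-1)))² = (15 + (-12 + 6*(3/(-1))))² = (15 + (-12 + 6*(3*(-1))))² = (15 + (-12 + 6*(-3)))² = (15 + (-12 - 18))² = (15 - 30)² = (-15)² = 225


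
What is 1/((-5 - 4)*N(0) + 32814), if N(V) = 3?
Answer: 1/32787 ≈ 3.0500e-5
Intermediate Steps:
1/((-5 - 4)*N(0) + 32814) = 1/((-5 - 4)*3 + 32814) = 1/(-9*3 + 32814) = 1/(-27 + 32814) = 1/32787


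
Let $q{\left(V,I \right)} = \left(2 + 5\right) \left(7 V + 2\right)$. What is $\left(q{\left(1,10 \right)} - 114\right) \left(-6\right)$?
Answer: $306$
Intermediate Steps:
$q{\left(V,I \right)} = 14 + 49 V$ ($q{\left(V,I \right)} = 7 \left(2 + 7 V\right) = 14 + 49 V$)
$\left(q{\left(1,10 \right)} - 114\right) \left(-6\right) = \left(\left(14 + 49 \cdot 1\right) - 114\right) \left(-6\right) = \left(\left(14 + 49\right) - 114\right) \left(-6\right) = \left(63 - 114\right) \left(-6\right) = \left(-51\right) \left(-6\right) = 306$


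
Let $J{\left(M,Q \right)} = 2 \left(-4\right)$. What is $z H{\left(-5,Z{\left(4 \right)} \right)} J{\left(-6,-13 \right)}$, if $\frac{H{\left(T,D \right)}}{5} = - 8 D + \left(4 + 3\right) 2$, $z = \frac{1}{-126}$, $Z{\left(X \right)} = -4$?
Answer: $\frac{920}{63} \approx 14.603$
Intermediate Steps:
$z = - \frac{1}{126} \approx -0.0079365$
$J{\left(M,Q \right)} = -8$
$H{\left(T,D \right)} = 70 - 40 D$ ($H{\left(T,D \right)} = 5 \left(- 8 D + \left(4 + 3\right) 2\right) = 5 \left(- 8 D + 7 \cdot 2\right) = 5 \left(- 8 D + 14\right) = 5 \left(14 - 8 D\right) = 70 - 40 D$)
$z H{\left(-5,Z{\left(4 \right)} \right)} J{\left(-6,-13 \right)} = - \frac{70 - -160}{126} \left(-8\right) = - \frac{70 + 160}{126} \left(-8\right) = \left(- \frac{1}{126}\right) 230 \left(-8\right) = \left(- \frac{115}{63}\right) \left(-8\right) = \frac{920}{63}$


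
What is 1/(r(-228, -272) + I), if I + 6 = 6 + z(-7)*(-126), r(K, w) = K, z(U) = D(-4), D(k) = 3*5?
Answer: -1/2118 ≈ -0.00047214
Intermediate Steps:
D(k) = 15
z(U) = 15
I = -1890 (I = -6 + (6 + 15*(-126)) = -6 + (6 - 1890) = -6 - 1884 = -1890)
1/(r(-228, -272) + I) = 1/(-228 - 1890) = 1/(-2118) = -1/2118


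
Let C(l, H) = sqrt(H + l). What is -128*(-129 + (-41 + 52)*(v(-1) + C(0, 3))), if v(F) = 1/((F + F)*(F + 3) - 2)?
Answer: 50240/3 - 1408*sqrt(3) ≈ 14308.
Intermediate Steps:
v(F) = 1/(-2 + 2*F*(3 + F)) (v(F) = 1/((2*F)*(3 + F) - 2) = 1/(2*F*(3 + F) - 2) = 1/(-2 + 2*F*(3 + F)))
-128*(-129 + (-41 + 52)*(v(-1) + C(0, 3))) = -128*(-129 + (-41 + 52)*(1/(2*(-1 + (-1)**2 + 3*(-1))) + sqrt(3 + 0))) = -128*(-129 + 11*(1/(2*(-1 + 1 - 3)) + sqrt(3))) = -128*(-129 + 11*((1/2)/(-3) + sqrt(3))) = -128*(-129 + 11*((1/2)*(-1/3) + sqrt(3))) = -128*(-129 + 11*(-1/6 + sqrt(3))) = -128*(-129 + (-11/6 + 11*sqrt(3))) = -128*(-785/6 + 11*sqrt(3)) = 50240/3 - 1408*sqrt(3)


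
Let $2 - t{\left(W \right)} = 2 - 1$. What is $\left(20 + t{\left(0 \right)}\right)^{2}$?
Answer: $441$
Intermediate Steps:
$t{\left(W \right)} = 1$ ($t{\left(W \right)} = 2 - \left(2 - 1\right) = 2 - 1 = 1$)
$\left(20 + t{\left(0 \right)}\right)^{2} = \left(20 + 1\right)^{2} = 21^{2} = 441$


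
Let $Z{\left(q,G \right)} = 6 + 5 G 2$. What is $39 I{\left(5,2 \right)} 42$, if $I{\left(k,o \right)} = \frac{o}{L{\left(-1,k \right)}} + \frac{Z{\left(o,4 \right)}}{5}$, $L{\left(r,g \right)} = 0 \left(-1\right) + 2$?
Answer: $\frac{83538}{5} \approx 16708.0$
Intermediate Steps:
$L{\left(r,g \right)} = 2$ ($L{\left(r,g \right)} = 0 + 2 = 2$)
$Z{\left(q,G \right)} = 6 + 10 G$
$I{\left(k,o \right)} = \frac{46}{5} + \frac{o}{2}$ ($I{\left(k,o \right)} = \frac{o}{2} + \frac{6 + 10 \cdot 4}{5} = o \frac{1}{2} + \left(6 + 40\right) \frac{1}{5} = \frac{o}{2} + 46 \cdot \frac{1}{5} = \frac{o}{2} + \frac{46}{5} = \frac{46}{5} + \frac{o}{2}$)
$39 I{\left(5,2 \right)} 42 = 39 \left(\frac{46}{5} + \frac{1}{2} \cdot 2\right) 42 = 39 \left(\frac{46}{5} + 1\right) 42 = 39 \cdot \frac{51}{5} \cdot 42 = \frac{1989}{5} \cdot 42 = \frac{83538}{5}$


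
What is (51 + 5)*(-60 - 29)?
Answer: -4984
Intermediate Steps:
(51 + 5)*(-60 - 29) = 56*(-89) = -4984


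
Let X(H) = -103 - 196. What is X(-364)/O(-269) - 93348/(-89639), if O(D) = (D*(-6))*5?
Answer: 726516299/723386730 ≈ 1.0043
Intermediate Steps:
X(H) = -299
O(D) = -30*D (O(D) = -6*D*5 = -30*D)
X(-364)/O(-269) - 93348/(-89639) = -299/((-30*(-269))) - 93348/(-89639) = -299/8070 - 93348*(-1/89639) = -299*1/8070 + 93348/89639 = -299/8070 + 93348/89639 = 726516299/723386730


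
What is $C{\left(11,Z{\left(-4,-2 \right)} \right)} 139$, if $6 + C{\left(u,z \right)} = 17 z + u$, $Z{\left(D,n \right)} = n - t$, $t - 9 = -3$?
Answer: $-18209$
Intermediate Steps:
$t = 6$ ($t = 9 - 3 = 6$)
$Z{\left(D,n \right)} = -6 + n$ ($Z{\left(D,n \right)} = n - 6 = -6 + n$)
$C{\left(u,z \right)} = -6 + u + 17 z$ ($C{\left(u,z \right)} = -6 + \left(17 z + u\right) = -6 + \left(u + 17 z\right) = -6 + u + 17 z$)
$C{\left(11,Z{\left(-4,-2 \right)} \right)} 139 = \left(-6 + 11 + 17 \left(-6 - 2\right)\right) 139 = \left(-6 + 11 + 17 \left(-8\right)\right) 139 = \left(-6 + 11 - 136\right) 139 = \left(-131\right) 139 = -18209$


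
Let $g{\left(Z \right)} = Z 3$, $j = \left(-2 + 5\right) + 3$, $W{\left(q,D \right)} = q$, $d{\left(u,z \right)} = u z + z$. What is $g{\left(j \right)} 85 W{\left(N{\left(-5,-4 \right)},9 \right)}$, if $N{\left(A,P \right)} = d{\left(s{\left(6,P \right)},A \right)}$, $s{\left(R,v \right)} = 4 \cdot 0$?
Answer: $-7650$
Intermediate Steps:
$s{\left(R,v \right)} = 0$
$d{\left(u,z \right)} = z + u z$
$N{\left(A,P \right)} = A$ ($N{\left(A,P \right)} = A \left(1 + 0\right) = A 1 = A$)
$j = 6$ ($j = 3 + 3 = 6$)
$g{\left(Z \right)} = 3 Z$
$g{\left(j \right)} 85 W{\left(N{\left(-5,-4 \right)},9 \right)} = 3 \cdot 6 \cdot 85 \left(-5\right) = 18 \cdot 85 \left(-5\right) = 1530 \left(-5\right) = -7650$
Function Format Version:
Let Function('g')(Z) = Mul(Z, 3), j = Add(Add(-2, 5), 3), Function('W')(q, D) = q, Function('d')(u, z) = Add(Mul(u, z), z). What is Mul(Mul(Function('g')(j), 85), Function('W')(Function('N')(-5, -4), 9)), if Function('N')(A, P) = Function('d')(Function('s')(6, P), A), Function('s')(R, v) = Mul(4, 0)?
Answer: -7650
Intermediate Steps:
Function('s')(R, v) = 0
Function('d')(u, z) = Add(z, Mul(u, z))
Function('N')(A, P) = A (Function('N')(A, P) = Mul(A, Add(1, 0)) = Mul(A, 1) = A)
j = 6 (j = Add(3, 3) = 6)
Function('g')(Z) = Mul(3, Z)
Mul(Mul(Function('g')(j), 85), Function('W')(Function('N')(-5, -4), 9)) = Mul(Mul(Mul(3, 6), 85), -5) = Mul(Mul(18, 85), -5) = Mul(1530, -5) = -7650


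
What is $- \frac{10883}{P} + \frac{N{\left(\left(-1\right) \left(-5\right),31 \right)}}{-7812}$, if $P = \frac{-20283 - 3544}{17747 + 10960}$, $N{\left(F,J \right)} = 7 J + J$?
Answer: $\frac{19682304049}{1501101} \approx 13112.0$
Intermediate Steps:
$N{\left(F,J \right)} = 8 J$
$P = - \frac{23827}{28707} \approx -0.83001$
$- \frac{10883}{P} + \frac{N{\left(\left(-1\right) \left(-5\right),31 \right)}}{-7812} = - \frac{10883}{- \frac{23827}{28707}} + \frac{8 \cdot 31}{-7812} = \left(-10883\right) \left(- \frac{28707}{23827}\right) + 248 \left(- \frac{1}{7812}\right) = \frac{312418281}{23827} - \frac{2}{63} = \frac{19682304049}{1501101}$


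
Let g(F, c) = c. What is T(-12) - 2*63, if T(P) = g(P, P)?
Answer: -138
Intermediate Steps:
T(P) = P
T(-12) - 2*63 = -12 - 2*63 = -12 - 126 = -138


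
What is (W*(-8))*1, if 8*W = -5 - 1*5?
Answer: 10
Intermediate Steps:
W = -5/4 (W = (-5 - 1*5)/8 = (-5 - 5)/8 = (⅛)*(-10) = -5/4 ≈ -1.2500)
(W*(-8))*1 = -5/4*(-8)*1 = 10*1 = 10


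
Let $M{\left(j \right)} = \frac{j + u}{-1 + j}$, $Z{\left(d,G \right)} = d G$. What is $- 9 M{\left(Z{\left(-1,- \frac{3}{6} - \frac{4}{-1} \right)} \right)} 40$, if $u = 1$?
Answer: $-200$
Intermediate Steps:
$Z{\left(d,G \right)} = G d$
$M{\left(j \right)} = \frac{1 + j}{-1 + j}$ ($M{\left(j \right)} = \frac{j + 1}{-1 + j} = \frac{1 + j}{-1 + j}$)
$- 9 M{\left(Z{\left(-1,- \frac{3}{6} - \frac{4}{-1} \right)} \right)} 40 = - 9 \frac{1 + \left(- \frac{3}{6} - \frac{4}{-1}\right) \left(-1\right)}{-1 + \left(- \frac{3}{6} - \frac{4}{-1}\right) \left(-1\right)} 40 = - 9 \frac{1 + \left(\left(-3\right) \frac{1}{6} - -4\right) \left(-1\right)}{-1 + \left(\left(-3\right) \frac{1}{6} - -4\right) \left(-1\right)} 40 = - 9 \frac{1 + \left(- \frac{1}{2} + 4\right) \left(-1\right)}{-1 + \left(- \frac{1}{2} + 4\right) \left(-1\right)} 40 = - 9 \frac{1 + \frac{7}{2} \left(-1\right)}{-1 + \frac{7}{2} \left(-1\right)} 40 = - 9 \frac{1 - \frac{7}{2}}{-1 - \frac{7}{2}} \cdot 40 = - 9 \frac{1}{- \frac{9}{2}} \left(- \frac{5}{2}\right) 40 = - 9 \left(\left(- \frac{2}{9}\right) \left(- \frac{5}{2}\right)\right) 40 = \left(-9\right) \frac{5}{9} \cdot 40 = \left(-5\right) 40 = -200$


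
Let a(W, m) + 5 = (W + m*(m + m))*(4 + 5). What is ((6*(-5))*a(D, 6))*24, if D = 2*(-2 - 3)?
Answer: -398160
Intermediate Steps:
D = -10 (D = 2*(-5) = -10)
a(W, m) = -5 + 9*W + 18*m² (a(W, m) = -5 + (W + m*(m + m))*(4 + 5) = -5 + (W + m*(2*m))*9 = -5 + (W + 2*m²)*9 = -5 + (9*W + 18*m²) = -5 + 9*W + 18*m²)
((6*(-5))*a(D, 6))*24 = ((6*(-5))*(-5 + 9*(-10) + 18*6²))*24 = -30*(-5 - 90 + 18*36)*24 = -30*(-5 - 90 + 648)*24 = -30*553*24 = -16590*24 = -398160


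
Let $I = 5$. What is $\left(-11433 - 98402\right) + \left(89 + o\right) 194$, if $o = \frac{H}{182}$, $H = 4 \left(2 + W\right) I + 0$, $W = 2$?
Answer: $- \frac{8416019}{91} \approx -92484.0$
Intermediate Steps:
$H = 80$ ($H = 4 \left(2 + 2\right) 5 + 0 = 4 \cdot 4 \cdot 5 + 0 = 16 \cdot 5 + 0 = 80 + 0 = 80$)
$o = \frac{40}{91}$ ($o = \frac{80}{182} = 80 \cdot \frac{1}{182} = \frac{40}{91} \approx 0.43956$)
$\left(-11433 - 98402\right) + \left(89 + o\right) 194 = \left(-11433 - 98402\right) + \left(89 + \frac{40}{91}\right) 194 = -109835 + \frac{8139}{91} \cdot 194 = -109835 + \frac{1578966}{91} = - \frac{8416019}{91}$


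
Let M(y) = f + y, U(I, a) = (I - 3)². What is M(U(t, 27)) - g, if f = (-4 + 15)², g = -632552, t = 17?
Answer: 632869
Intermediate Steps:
U(I, a) = (-3 + I)²
f = 121 (f = 11² = 121)
M(y) = 121 + y
M(U(t, 27)) - g = (121 + (-3 + 17)²) - 1*(-632552) = (121 + 14²) + 632552 = (121 + 196) + 632552 = 317 + 632552 = 632869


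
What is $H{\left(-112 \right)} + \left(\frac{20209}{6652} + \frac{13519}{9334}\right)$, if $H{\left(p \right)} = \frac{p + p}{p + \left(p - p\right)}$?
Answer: $\frac{201369365}{31044884} \approx 6.4864$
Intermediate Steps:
$H{\left(p \right)} = 2$ ($H{\left(p \right)} = \frac{2 p}{p + 0} = \frac{2 p}{p} = 2$)
$H{\left(-112 \right)} + \left(\frac{20209}{6652} + \frac{13519}{9334}\right) = 2 + \left(\frac{20209}{6652} + \frac{13519}{9334}\right) = 2 + \frac{139279597}{31044884} = \frac{201369365}{31044884}$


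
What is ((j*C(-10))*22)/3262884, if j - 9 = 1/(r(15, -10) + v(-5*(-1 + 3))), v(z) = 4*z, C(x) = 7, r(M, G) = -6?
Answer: 31801/75046332 ≈ 0.00042375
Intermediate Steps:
j = 413/46 (j = 9 + 1/(-6 + 4*(-5*(-1 + 3))) = 9 + 1/(-6 + 4*(-5*2)) = 9 + 1/(-6 + 4*(-10)) = 9 + 1/(-6 - 40) = 9 + 1/(-46) = 9 - 1/46 = 413/46 ≈ 8.9783)
((j*C(-10))*22)/3262884 = (((413/46)*7)*22)/3262884 = ((2891/46)*22)*(1/3262884) = (31801/23)*(1/3262884) = 31801/75046332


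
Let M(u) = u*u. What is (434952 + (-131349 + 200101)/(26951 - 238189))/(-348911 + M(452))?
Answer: -45939160912/15273246733 ≈ -3.0078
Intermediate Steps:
M(u) = u²
(434952 + (-131349 + 200101)/(26951 - 238189))/(-348911 + M(452)) = (434952 + (-131349 + 200101)/(26951 - 238189))/(-348911 + 452²) = (434952 + 68752/(-211238))/(-348911 + 204304) = (434952 + 68752*(-1/211238))/(-144607) = (434952 - 34376/105619)*(-1/144607) = (45939160912/105619)*(-1/144607) = -45939160912/15273246733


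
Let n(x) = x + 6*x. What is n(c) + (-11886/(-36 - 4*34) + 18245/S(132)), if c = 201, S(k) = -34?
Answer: 686765/731 ≈ 939.49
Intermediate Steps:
n(x) = 7*x
n(c) + (-11886/(-36 - 4*34) + 18245/S(132)) = 7*201 + (-11886/(-36 - 4*34) + 18245/(-34)) = 1407 + (-11886/(-36 - 136) + 18245*(-1/34)) = 1407 + (-11886/(-172) - 18245/34) = 1407 + (-11886*(-1/172) - 18245/34) = 1407 + (5943/86 - 18245/34) = 1407 - 341752/731 = 686765/731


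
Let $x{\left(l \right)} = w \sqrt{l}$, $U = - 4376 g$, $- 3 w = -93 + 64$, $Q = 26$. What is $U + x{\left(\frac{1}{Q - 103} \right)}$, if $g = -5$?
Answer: $21880 + \frac{29 i \sqrt{77}}{231} \approx 21880.0 + 1.1016 i$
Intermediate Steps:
$w = \frac{29}{3}$ ($w = - \frac{-93 + 64}{3} = \left(- \frac{1}{3}\right) \left(-29\right) = \frac{29}{3} \approx 9.6667$)
$U = 21880$ ($U = \left(-4376\right) \left(-5\right) = 21880$)
$x{\left(l \right)} = \frac{29 \sqrt{l}}{3}$
$U + x{\left(\frac{1}{Q - 103} \right)} = 21880 + \frac{29 \sqrt{\frac{1}{26 - 103}}}{3} = 21880 + \frac{29 \sqrt{\frac{1}{-77}}}{3} = 21880 + \frac{29 \sqrt{- \frac{1}{77}}}{3} = 21880 + \frac{29 \frac{i \sqrt{77}}{77}}{3} = 21880 + \frac{29 i \sqrt{77}}{231}$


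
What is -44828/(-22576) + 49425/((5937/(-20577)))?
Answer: -1913328108647/11169476 ≈ -1.7130e+5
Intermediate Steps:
-44828/(-22576) + 49425/((5937/(-20577))) = -44828*(-1/22576) + 49425/((5937*(-1/20577))) = 11207/5644 + 49425/(-1979/6859) = 11207/5644 + 49425*(-6859/1979) = 11207/5644 - 339006075/1979 = -1913328108647/11169476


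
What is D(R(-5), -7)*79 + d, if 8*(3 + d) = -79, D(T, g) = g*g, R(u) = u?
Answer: 30865/8 ≈ 3858.1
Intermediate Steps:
D(T, g) = g²
d = -103/8 (d = -3 + (⅛)*(-79) = -3 - 79/8 = -103/8 ≈ -12.875)
D(R(-5), -7)*79 + d = (-7)²*79 - 103/8 = 49*79 - 103/8 = 3871 - 103/8 = 30865/8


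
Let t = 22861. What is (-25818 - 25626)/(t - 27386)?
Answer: 51444/4525 ≈ 11.369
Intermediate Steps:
(-25818 - 25626)/(t - 27386) = (-25818 - 25626)/(22861 - 27386) = -51444/(-4525) = -51444*(-1/4525) = 51444/4525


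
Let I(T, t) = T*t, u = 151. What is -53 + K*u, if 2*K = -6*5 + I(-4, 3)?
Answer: -3224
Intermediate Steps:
K = -21 (K = (-6*5 - 4*3)/2 = (-30 - 12)/2 = (1/2)*(-42) = -21)
-53 + K*u = -53 - 21*151 = -53 - 3171 = -3224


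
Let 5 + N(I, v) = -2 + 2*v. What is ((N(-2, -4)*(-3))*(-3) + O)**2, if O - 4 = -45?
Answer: 30976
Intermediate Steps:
O = -41 (O = 4 - 45 = -41)
N(I, v) = -7 + 2*v (N(I, v) = -5 + (-2 + 2*v) = -7 + 2*v)
((N(-2, -4)*(-3))*(-3) + O)**2 = (((-7 + 2*(-4))*(-3))*(-3) - 41)**2 = (((-7 - 8)*(-3))*(-3) - 41)**2 = (-15*(-3)*(-3) - 41)**2 = (45*(-3) - 41)**2 = (-135 - 41)**2 = (-176)**2 = 30976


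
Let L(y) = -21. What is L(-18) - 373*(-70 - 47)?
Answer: 43620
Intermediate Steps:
L(-18) - 373*(-70 - 47) = -21 - 373*(-70 - 47) = -21 - 373*(-117) = -21 + 43641 = 43620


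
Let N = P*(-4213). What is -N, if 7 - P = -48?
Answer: 231715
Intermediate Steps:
P = 55 (P = 7 - 1*(-48) = 7 + 48 = 55)
N = -231715 (N = 55*(-4213) = -231715)
-N = -1*(-231715) = 231715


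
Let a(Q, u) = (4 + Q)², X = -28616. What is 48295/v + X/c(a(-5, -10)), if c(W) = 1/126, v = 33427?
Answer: -120524877737/33427 ≈ -3.6056e+6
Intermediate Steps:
c(W) = 1/126
48295/v + X/c(a(-5, -10)) = 48295/33427 - 28616/1/126 = 48295*(1/33427) - 28616*126 = 48295/33427 - 3605616 = -120524877737/33427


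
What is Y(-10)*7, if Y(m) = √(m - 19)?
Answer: 7*I*√29 ≈ 37.696*I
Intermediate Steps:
Y(m) = √(-19 + m)
Y(-10)*7 = √(-19 - 10)*7 = √(-29)*7 = (I*√29)*7 = 7*I*√29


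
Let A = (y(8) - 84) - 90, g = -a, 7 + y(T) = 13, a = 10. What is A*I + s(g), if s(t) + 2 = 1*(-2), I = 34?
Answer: -5716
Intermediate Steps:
y(T) = 6 (y(T) = -7 + 13 = 6)
g = -10 (g = -1*10 = -10)
A = -168 (A = (6 - 84) - 90 = -78 - 90 = -168)
s(t) = -4 (s(t) = -2 + 1*(-2) = -2 - 2 = -4)
A*I + s(g) = -168*34 - 4 = -5712 - 4 = -5716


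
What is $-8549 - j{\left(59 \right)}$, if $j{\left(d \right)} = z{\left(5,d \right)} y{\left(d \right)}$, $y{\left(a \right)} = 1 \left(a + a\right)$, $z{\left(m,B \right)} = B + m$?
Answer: $-16101$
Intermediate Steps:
$y{\left(a \right)} = 2 a$ ($y{\left(a \right)} = 1 \cdot 2 a = 2 a$)
$j{\left(d \right)} = 2 d \left(5 + d\right)$ ($j{\left(d \right)} = \left(d + 5\right) 2 d = \left(5 + d\right) 2 d = 2 d \left(5 + d\right)$)
$-8549 - j{\left(59 \right)} = -8549 - 2 \cdot 59 \left(5 + 59\right) = -8549 - 2 \cdot 59 \cdot 64 = -8549 - 7552 = -16101$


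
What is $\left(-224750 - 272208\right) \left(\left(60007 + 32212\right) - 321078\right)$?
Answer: $113733310922$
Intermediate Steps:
$\left(-224750 - 272208\right) \left(\left(60007 + 32212\right) - 321078\right) = - 496958 \left(92219 - 321078\right) = \left(-496958\right) \left(-228859\right) = 113733310922$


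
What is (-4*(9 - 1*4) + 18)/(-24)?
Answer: 1/12 ≈ 0.083333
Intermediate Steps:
(-4*(9 - 1*4) + 18)/(-24) = (-4*(9 - 4) + 18)*(-1/24) = (-4*5 + 18)*(-1/24) = (-20 + 18)*(-1/24) = -2*(-1/24) = 1/12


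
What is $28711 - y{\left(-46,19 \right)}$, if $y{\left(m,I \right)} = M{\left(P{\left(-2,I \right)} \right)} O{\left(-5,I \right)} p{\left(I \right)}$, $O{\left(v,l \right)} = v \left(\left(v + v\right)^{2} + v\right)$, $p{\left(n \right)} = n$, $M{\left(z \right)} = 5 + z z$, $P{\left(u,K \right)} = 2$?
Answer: $109936$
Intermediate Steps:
$M{\left(z \right)} = 5 + z^{2}$
$O{\left(v,l \right)} = v \left(v + 4 v^{2}\right)$ ($O{\left(v,l \right)} = v \left(\left(2 v\right)^{2} + v\right) = v \left(4 v^{2} + v\right) = v \left(v + 4 v^{2}\right)$)
$y{\left(m,I \right)} = - 4275 I$ ($y{\left(m,I \right)} = \left(5 + 2^{2}\right) \left(-5\right)^{2} \left(1 + 4 \left(-5\right)\right) I = \left(5 + 4\right) 25 \left(1 - 20\right) I = 9 \cdot 25 \left(-19\right) I = 9 \left(-475\right) I = - 4275 I$)
$28711 - y{\left(-46,19 \right)} = 28711 - \left(-4275\right) 19 = 28711 - -81225 = 28711 + 81225 = 109936$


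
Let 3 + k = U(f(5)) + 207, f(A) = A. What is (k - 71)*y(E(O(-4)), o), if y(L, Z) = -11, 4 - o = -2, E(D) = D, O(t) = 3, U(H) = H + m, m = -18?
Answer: -1320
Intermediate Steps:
U(H) = -18 + H (U(H) = H - 18 = -18 + H)
k = 191 (k = -3 + ((-18 + 5) + 207) = -3 + (-13 + 207) = -3 + 194 = 191)
o = 6 (o = 4 - 1*(-2) = 4 + 2 = 6)
(k - 71)*y(E(O(-4)), o) = (191 - 71)*(-11) = 120*(-11) = -1320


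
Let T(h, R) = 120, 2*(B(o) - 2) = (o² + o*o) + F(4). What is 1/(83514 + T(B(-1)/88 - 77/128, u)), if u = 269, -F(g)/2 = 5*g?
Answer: 1/83634 ≈ 1.1957e-5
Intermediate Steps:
F(g) = -10*g
B(o) = -18 + o² (B(o) = 2 + ((o² + o*o) - 10*4)/2 = 2 + ((o² + o²) - 40)/2 = 2 + (2*o² - 40)/2 = 2 + (-40 + 2*o²)/2 = 2 + (-20 + o²) = -18 + o²)
1/(83514 + T(B(-1)/88 - 77/128, u)) = 1/(83514 + 120) = 1/83634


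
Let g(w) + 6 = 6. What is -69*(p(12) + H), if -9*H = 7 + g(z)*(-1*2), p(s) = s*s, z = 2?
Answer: -29647/3 ≈ -9882.3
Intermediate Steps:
g(w) = 0 (g(w) = -6 + 6 = 0)
p(s) = s**2
H = -7/9 (H = -(7 + 0*(-1*2))/9 = -(7 + 0*(-2))/9 = -(7 + 0)/9 = -1/9*7 = -7/9 ≈ -0.77778)
-69*(p(12) + H) = -69*(12**2 - 7/9) = -69*(144 - 7/9) = -69*1289/9 = -29647/3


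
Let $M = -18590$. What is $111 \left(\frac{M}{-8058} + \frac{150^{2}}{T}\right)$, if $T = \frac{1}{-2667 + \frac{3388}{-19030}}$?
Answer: $- \frac{1547674410309205}{232339} \approx -6.6613 \cdot 10^{9}$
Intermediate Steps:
$T = - \frac{865}{2307109}$ ($T = \frac{1}{-2667 + 3388 \left(- \frac{1}{19030}\right)} = \frac{1}{-2667 - \frac{154}{865}} = \frac{1}{- \frac{2307109}{865}} = - \frac{865}{2307109} \approx -0.00037493$)
$111 \left(\frac{M}{-8058} + \frac{150^{2}}{T}\right) = 111 \left(- \frac{18590}{-8058} + \frac{150^{2}}{- \frac{865}{2307109}}\right) = 111 \left(\left(-18590\right) \left(- \frac{1}{8058}\right) + 22500 \left(- \frac{2307109}{865}\right)\right) = 111 \left(\frac{9295}{4029} - \frac{10381990500}{173}\right) = 111 \left(- \frac{41829038116465}{697017}\right) = - \frac{1547674410309205}{232339}$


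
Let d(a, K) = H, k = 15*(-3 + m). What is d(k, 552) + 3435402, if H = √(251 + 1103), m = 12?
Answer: 3435402 + √1354 ≈ 3.4354e+6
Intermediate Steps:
k = 135 (k = 15*(-3 + 12) = 15*9 = 135)
H = √1354 ≈ 36.797
d(a, K) = √1354
d(k, 552) + 3435402 = √1354 + 3435402 = 3435402 + √1354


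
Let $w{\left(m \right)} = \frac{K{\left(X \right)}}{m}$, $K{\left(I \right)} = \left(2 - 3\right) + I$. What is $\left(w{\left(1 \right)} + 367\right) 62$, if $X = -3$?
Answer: $22506$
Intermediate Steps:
$K{\left(I \right)} = -1 + I$
$w{\left(m \right)} = - \frac{4}{m}$ ($w{\left(m \right)} = \frac{-1 - 3}{m} = - \frac{4}{m}$)
$\left(w{\left(1 \right)} + 367\right) 62 = \left(- \frac{4}{1} + 367\right) 62 = \left(\left(-4\right) 1 + 367\right) 62 = \left(-4 + 367\right) 62 = 363 \cdot 62 = 22506$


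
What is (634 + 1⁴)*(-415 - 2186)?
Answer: -1651635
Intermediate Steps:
(634 + 1⁴)*(-415 - 2186) = (634 + 1)*(-2601) = 635*(-2601) = -1651635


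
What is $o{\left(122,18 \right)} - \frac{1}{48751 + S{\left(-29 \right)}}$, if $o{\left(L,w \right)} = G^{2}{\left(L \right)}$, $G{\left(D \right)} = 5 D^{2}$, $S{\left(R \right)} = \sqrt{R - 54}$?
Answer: $\frac{13162743053644208849}{2376660084} + \frac{i \sqrt{83}}{2376660084} \approx 5.5383 \cdot 10^{9} + 3.8333 \cdot 10^{-9} i$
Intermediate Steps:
$S{\left(R \right)} = \sqrt{-54 + R}$
$o{\left(L,w \right)} = 25 L^{4}$ ($o{\left(L,w \right)} = \left(5 L^{2}\right)^{2} = 25 L^{4}$)
$o{\left(122,18 \right)} - \frac{1}{48751 + S{\left(-29 \right)}} = 25 \cdot 122^{4} - \frac{1}{48751 + \sqrt{-54 - 29}} = 25 \cdot 221533456 - \frac{1}{48751 + \sqrt{-83}} = 5538336400 - \frac{1}{48751 + i \sqrt{83}}$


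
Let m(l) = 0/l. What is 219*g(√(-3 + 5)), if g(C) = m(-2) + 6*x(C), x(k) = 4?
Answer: 5256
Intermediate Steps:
m(l) = 0
g(C) = 24 (g(C) = 0 + 6*4 = 0 + 24 = 24)
219*g(√(-3 + 5)) = 219*24 = 5256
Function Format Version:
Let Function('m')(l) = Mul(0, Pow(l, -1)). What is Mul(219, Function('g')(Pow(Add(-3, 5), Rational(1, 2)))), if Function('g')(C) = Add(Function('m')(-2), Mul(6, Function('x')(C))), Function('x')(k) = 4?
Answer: 5256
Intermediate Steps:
Function('m')(l) = 0
Function('g')(C) = 24 (Function('g')(C) = Add(0, Mul(6, 4)) = Add(0, 24) = 24)
Mul(219, Function('g')(Pow(Add(-3, 5), Rational(1, 2)))) = Mul(219, 24) = 5256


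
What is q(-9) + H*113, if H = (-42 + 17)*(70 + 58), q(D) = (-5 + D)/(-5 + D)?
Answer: -361599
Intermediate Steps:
q(D) = 1
H = -3200 (H = -25*128 = -3200)
q(-9) + H*113 = 1 - 3200*113 = 1 - 361600 = -361599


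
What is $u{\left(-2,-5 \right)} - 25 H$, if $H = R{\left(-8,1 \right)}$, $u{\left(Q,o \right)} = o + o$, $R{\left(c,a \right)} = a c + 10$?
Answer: $-60$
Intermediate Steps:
$R{\left(c,a \right)} = 10 + a c$
$u{\left(Q,o \right)} = 2 o$
$H = 2$ ($H = 10 + 1 \left(-8\right) = 10 - 8 = 2$)
$u{\left(-2,-5 \right)} - 25 H = 2 \left(-5\right) - 50 = -10 - 50 = -60$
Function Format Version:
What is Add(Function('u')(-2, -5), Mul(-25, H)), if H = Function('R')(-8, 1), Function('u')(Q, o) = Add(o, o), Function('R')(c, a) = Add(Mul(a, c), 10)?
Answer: -60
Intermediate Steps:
Function('R')(c, a) = Add(10, Mul(a, c))
Function('u')(Q, o) = Mul(2, o)
H = 2 (H = Add(10, Mul(1, -8)) = Add(10, -8) = 2)
Add(Function('u')(-2, -5), Mul(-25, H)) = Add(Mul(2, -5), Mul(-25, 2)) = Add(-10, -50) = -60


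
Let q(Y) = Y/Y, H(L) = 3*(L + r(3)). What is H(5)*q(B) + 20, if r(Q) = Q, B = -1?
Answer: 44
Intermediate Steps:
H(L) = 9 + 3*L (H(L) = 3*(L + 3) = 3*(3 + L) = 9 + 3*L)
q(Y) = 1
H(5)*q(B) + 20 = (9 + 3*5)*1 + 20 = (9 + 15)*1 + 20 = 24*1 + 20 = 24 + 20 = 44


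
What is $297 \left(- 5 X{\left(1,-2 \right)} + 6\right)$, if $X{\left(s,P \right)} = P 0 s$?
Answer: $1782$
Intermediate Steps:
$X{\left(s,P \right)} = 0$ ($X{\left(s,P \right)} = 0 s = 0$)
$297 \left(- 5 X{\left(1,-2 \right)} + 6\right) = 297 \left(\left(-5\right) 0 + 6\right) = 297 \left(0 + 6\right) = 297 \cdot 6 = 1782$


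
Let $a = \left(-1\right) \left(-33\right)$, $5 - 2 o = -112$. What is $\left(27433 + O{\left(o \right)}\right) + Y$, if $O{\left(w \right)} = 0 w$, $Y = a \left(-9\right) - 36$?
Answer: $27100$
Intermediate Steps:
$o = \frac{117}{2}$ ($o = \frac{5}{2} - -56 = \frac{5}{2} + 56 = \frac{117}{2} \approx 58.5$)
$a = 33$
$Y = -333$ ($Y = 33 \left(-9\right) - 36 = -297 - 36 = -333$)
$O{\left(w \right)} = 0$
$\left(27433 + O{\left(o \right)}\right) + Y = \left(27433 + 0\right) - 333 = 27433 - 333 = 27100$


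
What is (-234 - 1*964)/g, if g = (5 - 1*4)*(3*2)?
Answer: -599/3 ≈ -199.67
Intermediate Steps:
g = 6 (g = (5 - 4)*6 = 1*6 = 6)
(-234 - 1*964)/g = (-234 - 1*964)/6 = (-234 - 964)*(1/6) = -1198*1/6 = -599/3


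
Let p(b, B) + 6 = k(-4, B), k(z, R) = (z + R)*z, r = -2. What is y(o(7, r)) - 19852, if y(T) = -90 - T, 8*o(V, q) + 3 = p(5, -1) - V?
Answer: -39885/2 ≈ -19943.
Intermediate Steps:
k(z, R) = z*(R + z) (k(z, R) = (R + z)*z = z*(R + z))
p(b, B) = 10 - 4*B (p(b, B) = -6 - 4*(B - 4) = -6 - 4*(-4 + B) = -6 + (16 - 4*B) = 10 - 4*B)
o(V, q) = 11/8 - V/8 (o(V, q) = -3/8 + ((10 - 4*(-1)) - V)/8 = -3/8 + ((10 + 4) - V)/8 = -3/8 + (14 - V)/8 = -3/8 + (7/4 - V/8) = 11/8 - V/8)
y(o(7, r)) - 19852 = (-90 - (11/8 - ⅛*7)) - 19852 = (-90 - (11/8 - 7/8)) - 19852 = (-90 - 1*½) - 19852 = (-90 - ½) - 19852 = -181/2 - 19852 = -39885/2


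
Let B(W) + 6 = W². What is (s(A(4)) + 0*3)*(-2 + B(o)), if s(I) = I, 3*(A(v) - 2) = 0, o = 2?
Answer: -8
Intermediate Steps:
A(v) = 2 (A(v) = 2 + (⅓)*0 = 2 + 0 = 2)
B(W) = -6 + W²
(s(A(4)) + 0*3)*(-2 + B(o)) = (2 + 0*3)*(-2 + (-6 + 2²)) = (2 + 0)*(-2 + (-6 + 4)) = 2*(-2 - 2) = 2*(-4) = -8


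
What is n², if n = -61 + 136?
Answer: 5625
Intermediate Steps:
n = 75
n² = 75² = 5625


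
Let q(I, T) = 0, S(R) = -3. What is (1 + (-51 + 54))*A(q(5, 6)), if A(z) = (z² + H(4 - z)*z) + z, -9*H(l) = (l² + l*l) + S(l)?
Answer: 0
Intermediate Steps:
H(l) = ⅓ - 2*l²/9 (H(l) = -((l² + l*l) - 3)/9 = -((l² + l²) - 3)/9 = -(2*l² - 3)/9 = -(-3 + 2*l²)/9 = ⅓ - 2*l²/9)
A(z) = z + z² + z*(⅓ - 2*(4 - z)²/9) (A(z) = (z² + (⅓ - 2*(4 - z)²/9)*z) + z = (z² + z*(⅓ - 2*(4 - z)²/9)) + z = z + z² + z*(⅓ - 2*(4 - z)²/9))
(1 + (-51 + 54))*A(q(5, 6)) = (1 + (-51 + 54))*((⅑)*0*(-20 - 2*0² + 25*0)) = (1 + 3)*((⅑)*0*(-20 - 2*0 + 0)) = 4*((⅑)*0*(-20 + 0 + 0)) = 4*((⅑)*0*(-20)) = 4*0 = 0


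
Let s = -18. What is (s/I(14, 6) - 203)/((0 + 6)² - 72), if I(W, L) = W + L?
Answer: 2039/360 ≈ 5.6639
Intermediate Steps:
I(W, L) = L + W
(s/I(14, 6) - 203)/((0 + 6)² - 72) = (-18/(6 + 14) - 203)/((0 + 6)² - 72) = (-18/20 - 203)/(6² - 72) = (-18*1/20 - 203)/(36 - 72) = (-9/10 - 203)/(-36) = -1/36*(-2039/10) = 2039/360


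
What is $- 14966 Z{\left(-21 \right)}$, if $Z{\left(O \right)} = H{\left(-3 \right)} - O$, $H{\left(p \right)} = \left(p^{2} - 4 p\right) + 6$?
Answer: $-718368$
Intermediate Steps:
$H{\left(p \right)} = 6 + p^{2} - 4 p$
$Z{\left(O \right)} = 27 - O$ ($Z{\left(O \right)} = \left(6 + \left(-3\right)^{2} - -12\right) - O = \left(6 + 9 + 12\right) - O = 27 - O$)
$- 14966 Z{\left(-21 \right)} = - 14966 \left(27 - -21\right) = - 14966 \left(27 + 21\right) = \left(-14966\right) 48 = -718368$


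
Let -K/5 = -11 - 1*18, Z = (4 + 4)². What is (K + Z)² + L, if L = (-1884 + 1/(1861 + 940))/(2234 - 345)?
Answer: 231114781526/5291089 ≈ 43680.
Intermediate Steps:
Z = 64 (Z = 8² = 64)
K = 145 (K = -5*(-11 - 1*18) = -5*(-11 - 18) = -5*(-29) = 145)
L = -5277083/5291089 (L = (-1884 + 1/2801)/1889 = (-1884 + 1/2801)*(1/1889) = -5277083/2801*1/1889 = -5277083/5291089 ≈ -0.99735)
(K + Z)² + L = (145 + 64)² - 5277083/5291089 = 209² - 5277083/5291089 = 43681 - 5277083/5291089 = 231114781526/5291089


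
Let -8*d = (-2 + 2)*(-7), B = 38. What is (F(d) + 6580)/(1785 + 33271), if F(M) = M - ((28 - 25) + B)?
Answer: 6539/35056 ≈ 0.18653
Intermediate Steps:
d = 0 (d = -(-2 + 2)*(-7)/8 = -0*(-7) = -1/8*0 = 0)
F(M) = -41 + M (F(M) = M - ((28 - 25) + 38) = M - (3 + 38) = M - 1*41 = M - 41 = -41 + M)
(F(d) + 6580)/(1785 + 33271) = ((-41 + 0) + 6580)/(1785 + 33271) = (-41 + 6580)/35056 = 6539*(1/35056) = 6539/35056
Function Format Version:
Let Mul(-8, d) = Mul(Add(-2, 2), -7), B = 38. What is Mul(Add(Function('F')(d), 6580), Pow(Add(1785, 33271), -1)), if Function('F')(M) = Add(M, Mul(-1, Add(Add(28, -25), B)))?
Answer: Rational(6539, 35056) ≈ 0.18653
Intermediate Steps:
d = 0 (d = Mul(Rational(-1, 8), Mul(Add(-2, 2), -7)) = Mul(Rational(-1, 8), Mul(0, -7)) = Mul(Rational(-1, 8), 0) = 0)
Function('F')(M) = Add(-41, M) (Function('F')(M) = Add(M, Mul(-1, Add(Add(28, -25), 38))) = Add(M, Mul(-1, Add(3, 38))) = Add(M, Mul(-1, 41)) = Add(M, -41) = Add(-41, M))
Mul(Add(Function('F')(d), 6580), Pow(Add(1785, 33271), -1)) = Mul(Add(Add(-41, 0), 6580), Pow(Add(1785, 33271), -1)) = Mul(Add(-41, 6580), Pow(35056, -1)) = Mul(6539, Rational(1, 35056)) = Rational(6539, 35056)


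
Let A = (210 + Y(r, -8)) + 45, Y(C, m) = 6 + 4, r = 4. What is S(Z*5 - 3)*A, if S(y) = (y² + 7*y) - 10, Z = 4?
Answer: 105470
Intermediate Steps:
Y(C, m) = 10
S(y) = -10 + y² + 7*y
A = 265 (A = (210 + 10) + 45 = 220 + 45 = 265)
S(Z*5 - 3)*A = (-10 + (4*5 - 3)² + 7*(4*5 - 3))*265 = (-10 + (20 - 3)² + 7*(20 - 3))*265 = (-10 + 17² + 7*17)*265 = (-10 + 289 + 119)*265 = 398*265 = 105470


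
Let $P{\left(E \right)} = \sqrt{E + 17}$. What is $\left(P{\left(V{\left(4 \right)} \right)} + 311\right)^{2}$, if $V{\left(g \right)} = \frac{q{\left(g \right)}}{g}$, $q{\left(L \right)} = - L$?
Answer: $99225$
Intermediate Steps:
$V{\left(g \right)} = -1$ ($V{\left(g \right)} = \frac{\left(-1\right) g}{g} = -1$)
$P{\left(E \right)} = \sqrt{17 + E}$
$\left(P{\left(V{\left(4 \right)} \right)} + 311\right)^{2} = \left(\sqrt{17 - 1} + 311\right)^{2} = \left(\sqrt{16} + 311\right)^{2} = \left(4 + 311\right)^{2} = 315^{2} = 99225$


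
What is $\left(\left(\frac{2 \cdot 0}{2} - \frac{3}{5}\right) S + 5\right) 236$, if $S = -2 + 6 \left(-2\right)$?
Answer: $\frac{15812}{5} \approx 3162.4$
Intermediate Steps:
$S = -14$ ($S = -2 - 12 = -14$)
$\left(\left(\frac{2 \cdot 0}{2} - \frac{3}{5}\right) S + 5\right) 236 = \left(\left(\frac{2 \cdot 0}{2} - \frac{3}{5}\right) \left(-14\right) + 5\right) 236 = \left(\left(0 \cdot \frac{1}{2} - \frac{3}{5}\right) \left(-14\right) + 5\right) 236 = \left(\left(0 - \frac{3}{5}\right) \left(-14\right) + 5\right) 236 = \left(\left(- \frac{3}{5}\right) \left(-14\right) + 5\right) 236 = \left(\frac{42}{5} + 5\right) 236 = \frac{67}{5} \cdot 236 = \frac{15812}{5}$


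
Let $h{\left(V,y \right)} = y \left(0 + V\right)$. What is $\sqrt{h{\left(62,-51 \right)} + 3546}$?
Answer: $8 \sqrt{6} \approx 19.596$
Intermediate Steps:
$h{\left(V,y \right)} = V y$ ($h{\left(V,y \right)} = y V = V y$)
$\sqrt{h{\left(62,-51 \right)} + 3546} = \sqrt{62 \left(-51\right) + 3546} = \sqrt{-3162 + 3546} = \sqrt{384} = 8 \sqrt{6}$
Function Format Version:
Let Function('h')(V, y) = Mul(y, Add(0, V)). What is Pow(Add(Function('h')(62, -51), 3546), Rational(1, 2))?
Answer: Mul(8, Pow(6, Rational(1, 2))) ≈ 19.596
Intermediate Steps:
Function('h')(V, y) = Mul(V, y) (Function('h')(V, y) = Mul(y, V) = Mul(V, y))
Pow(Add(Function('h')(62, -51), 3546), Rational(1, 2)) = Pow(Add(Mul(62, -51), 3546), Rational(1, 2)) = Pow(Add(-3162, 3546), Rational(1, 2)) = Pow(384, Rational(1, 2)) = Mul(8, Pow(6, Rational(1, 2)))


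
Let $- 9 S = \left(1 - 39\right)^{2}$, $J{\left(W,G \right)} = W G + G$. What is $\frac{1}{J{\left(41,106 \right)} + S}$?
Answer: $\frac{9}{38624} \approx 0.00023302$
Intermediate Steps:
$J{\left(W,G \right)} = G + G W$ ($J{\left(W,G \right)} = G W + G = G + G W$)
$S = - \frac{1444}{9}$ ($S = - \frac{\left(1 - 39\right)^{2}}{9} = - \frac{\left(-38\right)^{2}}{9} = \left(- \frac{1}{9}\right) 1444 = - \frac{1444}{9} \approx -160.44$)
$\frac{1}{J{\left(41,106 \right)} + S} = \frac{1}{106 \left(1 + 41\right) - \frac{1444}{9}} = \frac{1}{106 \cdot 42 - \frac{1444}{9}} = \frac{1}{4452 - \frac{1444}{9}} = \frac{1}{\frac{38624}{9}} = \frac{9}{38624}$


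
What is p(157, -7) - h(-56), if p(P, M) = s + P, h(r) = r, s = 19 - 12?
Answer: 220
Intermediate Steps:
s = 7
p(P, M) = 7 + P
p(157, -7) - h(-56) = (7 + 157) - 1*(-56) = 164 + 56 = 220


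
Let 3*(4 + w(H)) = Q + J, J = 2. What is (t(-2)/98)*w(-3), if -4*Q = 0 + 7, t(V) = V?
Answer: 47/588 ≈ 0.079932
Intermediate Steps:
Q = -7/4 (Q = -(0 + 7)/4 = -1/4*7 = -7/4 ≈ -1.7500)
w(H) = -47/12 (w(H) = -4 + (-7/4 + 2)/3 = -4 + (1/3)*(1/4) = -4 + 1/12 = -47/12)
(t(-2)/98)*w(-3) = -2/98*(-47/12) = -2*1/98*(-47/12) = -1/49*(-47/12) = 47/588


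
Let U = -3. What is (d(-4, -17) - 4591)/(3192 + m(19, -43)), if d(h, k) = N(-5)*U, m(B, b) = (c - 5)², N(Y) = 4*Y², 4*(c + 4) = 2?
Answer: -19564/13057 ≈ -1.4984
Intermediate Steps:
c = -7/2 (c = -4 + (¼)*2 = -4 + ½ = -7/2 ≈ -3.5000)
m(B, b) = 289/4 (m(B, b) = (-7/2 - 5)² = (-17/2)² = 289/4)
d(h, k) = -300 (d(h, k) = (4*(-5)²)*(-3) = (4*25)*(-3) = 100*(-3) = -300)
(d(-4, -17) - 4591)/(3192 + m(19, -43)) = (-300 - 4591)/(3192 + 289/4) = -4891/13057/4 = -4891*4/13057 = -19564/13057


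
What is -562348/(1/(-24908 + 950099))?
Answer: -520279308468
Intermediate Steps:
-562348/(1/(-24908 + 950099)) = -562348/(1/925191) = -562348/1/925191 = -562348*925191 = -520279308468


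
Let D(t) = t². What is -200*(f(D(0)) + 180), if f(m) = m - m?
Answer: -36000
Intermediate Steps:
f(m) = 0
-200*(f(D(0)) + 180) = -200*(0 + 180) = -200*180 = -36000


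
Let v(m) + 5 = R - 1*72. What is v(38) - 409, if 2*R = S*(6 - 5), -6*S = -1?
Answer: -5831/12 ≈ -485.92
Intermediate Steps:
S = ⅙ (S = -⅙*(-1) = ⅙ ≈ 0.16667)
R = 1/12 (R = ((6 - 5)/6)/2 = ((⅙)*1)/2 = (½)*(⅙) = 1/12 ≈ 0.083333)
v(m) = -923/12 (v(m) = -5 + (1/12 - 1*72) = -5 + (1/12 - 72) = -5 - 863/12 = -923/12)
v(38) - 409 = -923/12 - 409 = -5831/12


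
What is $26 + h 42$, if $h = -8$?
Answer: $-310$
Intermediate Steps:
$26 + h 42 = 26 - 336 = -310$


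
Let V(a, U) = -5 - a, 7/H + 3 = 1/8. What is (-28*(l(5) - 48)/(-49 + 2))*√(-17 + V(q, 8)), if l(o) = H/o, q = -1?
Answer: -156128*I*√21/5405 ≈ -132.37*I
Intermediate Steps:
H = -56/23 (H = 7/(-3 + 1/8) = 7/(-3 + ⅛) = 7/(-23/8) = 7*(-8/23) = -56/23 ≈ -2.4348)
l(o) = -56/(23*o)
(-28*(l(5) - 48)/(-49 + 2))*√(-17 + V(q, 8)) = (-28*(-56/23/5 - 48)/(-49 + 2))*√(-17 + (-5 - 1*(-1))) = (-28*(-56/23*⅕ - 48)/(-47))*√(-17 + (-5 + 1)) = (-28*(-56/115 - 48)*(-1)/47)*√(-17 - 4) = (-(-156128)*(-1)/(115*47))*√(-21) = (-28*5576/5405)*(I*√21) = -156128*I*√21/5405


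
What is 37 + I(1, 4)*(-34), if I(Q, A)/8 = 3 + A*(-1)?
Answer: 309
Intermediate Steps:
I(Q, A) = 24 - 8*A (I(Q, A) = 8*(3 + A*(-1)) = 8*(3 - A) = 24 - 8*A)
37 + I(1, 4)*(-34) = 37 + (24 - 8*4)*(-34) = 37 + (24 - 32)*(-34) = 37 - 8*(-34) = 37 + 272 = 309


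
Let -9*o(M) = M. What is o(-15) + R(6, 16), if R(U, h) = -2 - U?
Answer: -19/3 ≈ -6.3333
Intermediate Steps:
o(M) = -M/9
o(-15) + R(6, 16) = -⅑*(-15) + (-2 - 1*6) = 5/3 + (-2 - 6) = 5/3 - 8 = -19/3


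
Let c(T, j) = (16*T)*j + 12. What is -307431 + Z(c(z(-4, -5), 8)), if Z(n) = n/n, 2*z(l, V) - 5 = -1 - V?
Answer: -307430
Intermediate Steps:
z(l, V) = 2 - V/2 (z(l, V) = 5/2 + (-1 - V)/2 = 5/2 + (-1/2 - V/2) = 2 - V/2)
c(T, j) = 12 + 16*T*j (c(T, j) = 16*T*j + 12 = 12 + 16*T*j)
Z(n) = 1
-307431 + Z(c(z(-4, -5), 8)) = -307431 + 1 = -307430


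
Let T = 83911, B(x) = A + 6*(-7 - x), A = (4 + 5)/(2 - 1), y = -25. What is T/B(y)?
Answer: 83911/117 ≈ 717.19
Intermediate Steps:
A = 9 (A = 9/1 = 9*1 = 9)
B(x) = -33 - 6*x (B(x) = 9 + 6*(-7 - x) = 9 + (-42 - 6*x) = -33 - 6*x)
T/B(y) = 83911/(-33 - 6*(-25)) = 83911/(-33 + 150) = 83911/117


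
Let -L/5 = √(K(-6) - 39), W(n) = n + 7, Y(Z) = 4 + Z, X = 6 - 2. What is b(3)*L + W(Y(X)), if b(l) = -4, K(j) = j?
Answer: 15 + 60*I*√5 ≈ 15.0 + 134.16*I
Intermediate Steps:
X = 4
W(n) = 7 + n
L = -15*I*√5 (L = -5*√(-6 - 39) = -15*I*√5 ≈ -33.541*I)
b(3)*L + W(Y(X)) = -(-60)*I*√5 + (7 + (4 + 4)) = 60*I*√5 + (7 + 8) = 60*I*√5 + 15 = 15 + 60*I*√5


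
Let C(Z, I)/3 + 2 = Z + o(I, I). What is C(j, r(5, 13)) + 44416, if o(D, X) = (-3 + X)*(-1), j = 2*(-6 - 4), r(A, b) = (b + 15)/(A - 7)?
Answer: 44401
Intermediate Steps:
r(A, b) = (15 + b)/(-7 + A)
j = -20 (j = 2*(-10) = -20)
o(D, X) = 3 - X
C(Z, I) = 3 - 3*I + 3*Z (C(Z, I) = -6 + 3*(Z + (3 - I)) = -6 + 3*(3 + Z - I) = -6 + (9 - 3*I + 3*Z) = 3 - 3*I + 3*Z)
C(j, r(5, 13)) + 44416 = (3 - 3*(15 + 13)/(-7 + 5) + 3*(-20)) + 44416 = (3 - 3*28/(-2) - 60) + 44416 = (3 - (-3)*28/2 - 60) + 44416 = (3 - 3*(-14) - 60) + 44416 = (3 + 42 - 60) + 44416 = -15 + 44416 = 44401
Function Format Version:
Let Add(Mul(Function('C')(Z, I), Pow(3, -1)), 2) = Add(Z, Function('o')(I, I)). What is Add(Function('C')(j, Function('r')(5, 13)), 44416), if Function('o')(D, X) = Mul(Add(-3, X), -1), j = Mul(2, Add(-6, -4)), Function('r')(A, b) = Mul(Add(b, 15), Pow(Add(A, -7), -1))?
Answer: 44401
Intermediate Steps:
Function('r')(A, b) = Mul(Pow(Add(-7, A), -1), Add(15, b)) (Function('r')(A, b) = Mul(Add(15, b), Pow(Add(-7, A), -1)) = Mul(Pow(Add(-7, A), -1), Add(15, b)))
j = -20 (j = Mul(2, -10) = -20)
Function('o')(D, X) = Add(3, Mul(-1, X))
Function('C')(Z, I) = Add(3, Mul(-3, I), Mul(3, Z)) (Function('C')(Z, I) = Add(-6, Mul(3, Add(Z, Add(3, Mul(-1, I))))) = Add(-6, Mul(3, Add(3, Z, Mul(-1, I)))) = Add(-6, Add(9, Mul(-3, I), Mul(3, Z))) = Add(3, Mul(-3, I), Mul(3, Z)))
Add(Function('C')(j, Function('r')(5, 13)), 44416) = Add(Add(3, Mul(-3, Mul(Pow(Add(-7, 5), -1), Add(15, 13))), Mul(3, -20)), 44416) = Add(Add(3, Mul(-3, Mul(Pow(-2, -1), 28)), -60), 44416) = Add(Add(3, Mul(-3, Mul(Rational(-1, 2), 28)), -60), 44416) = Add(Add(3, Mul(-3, -14), -60), 44416) = Add(Add(3, 42, -60), 44416) = Add(-15, 44416) = 44401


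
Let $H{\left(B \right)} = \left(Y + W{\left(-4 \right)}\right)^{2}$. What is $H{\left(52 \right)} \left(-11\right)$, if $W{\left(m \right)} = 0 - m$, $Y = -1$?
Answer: $-99$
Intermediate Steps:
$W{\left(m \right)} = - m$
$H{\left(B \right)} = 9$ ($H{\left(B \right)} = \left(-1 - -4\right)^{2} = \left(-1 + 4\right)^{2} = 3^{2} = 9$)
$H{\left(52 \right)} \left(-11\right) = 9 \left(-11\right) = -99$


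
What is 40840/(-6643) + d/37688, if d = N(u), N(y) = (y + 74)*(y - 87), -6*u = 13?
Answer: -8134597325/1287572832 ≈ -6.3178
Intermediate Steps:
u = -13/6 (u = -⅙*13 = -13/6 ≈ -2.1667)
N(y) = (-87 + y)*(74 + y) (N(y) = (74 + y)*(-87 + y) = (-87 + y)*(74 + y))
d = -230585/36 (d = -6438 + (-13/6)² - 13*(-13/6) = -6438 + 169/36 + 169/6 = -230585/36 ≈ -6405.1)
40840/(-6643) + d/37688 = 40840/(-6643) - 230585/36/37688 = 40840*(-1/6643) - 230585/36*1/37688 = -40840/6643 - 230585/1356768 = -8134597325/1287572832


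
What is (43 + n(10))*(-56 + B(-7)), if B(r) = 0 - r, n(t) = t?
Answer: -2597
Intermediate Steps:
B(r) = -r
(43 + n(10))*(-56 + B(-7)) = (43 + 10)*(-56 - 1*(-7)) = 53*(-56 + 7) = 53*(-49) = -2597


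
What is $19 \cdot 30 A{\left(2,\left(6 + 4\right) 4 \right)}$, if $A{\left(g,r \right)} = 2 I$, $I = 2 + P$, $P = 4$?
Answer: $6840$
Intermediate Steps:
$I = 6$ ($I = 2 + 4 = 6$)
$A{\left(g,r \right)} = 12$ ($A{\left(g,r \right)} = 2 \cdot 6 = 12$)
$19 \cdot 30 A{\left(2,\left(6 + 4\right) 4 \right)} = 19 \cdot 30 \cdot 12 = 570 \cdot 12 = 6840$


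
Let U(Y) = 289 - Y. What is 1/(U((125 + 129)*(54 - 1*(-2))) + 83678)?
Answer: 1/69743 ≈ 1.4338e-5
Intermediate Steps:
1/(U((125 + 129)*(54 - 1*(-2))) + 83678) = 1/((289 - (125 + 129)*(54 - 1*(-2))) + 83678) = 1/((289 - 254*(54 + 2)) + 83678) = 1/((289 - 254*56) + 83678) = 1/((289 - 1*14224) + 83678) = 1/((289 - 14224) + 83678) = 1/(-13935 + 83678) = 1/69743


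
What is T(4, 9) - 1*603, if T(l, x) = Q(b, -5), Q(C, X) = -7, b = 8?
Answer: -610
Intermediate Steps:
T(l, x) = -7
T(4, 9) - 1*603 = -7 - 1*603 = -7 - 603 = -610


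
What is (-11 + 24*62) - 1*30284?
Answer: -28807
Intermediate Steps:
(-11 + 24*62) - 1*30284 = (-11 + 1488) - 30284 = 1477 - 30284 = -28807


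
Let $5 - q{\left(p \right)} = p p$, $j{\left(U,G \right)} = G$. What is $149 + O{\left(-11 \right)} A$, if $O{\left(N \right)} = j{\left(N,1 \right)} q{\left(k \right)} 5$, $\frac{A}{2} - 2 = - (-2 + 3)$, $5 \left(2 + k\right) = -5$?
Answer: $109$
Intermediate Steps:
$k = -3$ ($k = -2 + \frac{1}{5} \left(-5\right) = -2 - 1 = -3$)
$q{\left(p \right)} = 5 - p^{2}$ ($q{\left(p \right)} = 5 - p p = 5 - p^{2}$)
$A = 2$ ($A = 4 + 2 \left(- (-2 + 3)\right) = 4 + 2 \left(\left(-1\right) 1\right) = 4 + 2 \left(-1\right) = 4 - 2 = 2$)
$O{\left(N \right)} = -20$ ($O{\left(N \right)} = 1 \left(5 - \left(-3\right)^{2}\right) 5 = 1 \left(5 - 9\right) 5 = 1 \left(-4\right) 5 = \left(-4\right) 5 = -20$)
$149 + O{\left(-11 \right)} A = 149 - 40 = 109$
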